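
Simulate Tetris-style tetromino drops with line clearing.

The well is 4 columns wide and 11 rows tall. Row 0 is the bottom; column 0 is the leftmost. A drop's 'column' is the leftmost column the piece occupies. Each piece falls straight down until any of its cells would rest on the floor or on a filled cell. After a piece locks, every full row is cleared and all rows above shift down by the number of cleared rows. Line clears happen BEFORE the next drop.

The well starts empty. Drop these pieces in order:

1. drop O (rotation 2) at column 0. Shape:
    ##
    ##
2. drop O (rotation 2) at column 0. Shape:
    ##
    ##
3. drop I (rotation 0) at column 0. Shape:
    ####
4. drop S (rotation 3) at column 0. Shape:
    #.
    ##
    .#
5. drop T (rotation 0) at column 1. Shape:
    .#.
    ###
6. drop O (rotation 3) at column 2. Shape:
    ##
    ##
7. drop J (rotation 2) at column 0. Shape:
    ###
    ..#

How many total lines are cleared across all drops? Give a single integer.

Drop 1: O rot2 at col 0 lands with bottom-row=0; cleared 0 line(s) (total 0); column heights now [2 2 0 0], max=2
Drop 2: O rot2 at col 0 lands with bottom-row=2; cleared 0 line(s) (total 0); column heights now [4 4 0 0], max=4
Drop 3: I rot0 at col 0 lands with bottom-row=4; cleared 1 line(s) (total 1); column heights now [4 4 0 0], max=4
Drop 4: S rot3 at col 0 lands with bottom-row=4; cleared 0 line(s) (total 1); column heights now [7 6 0 0], max=7
Drop 5: T rot0 at col 1 lands with bottom-row=6; cleared 1 line(s) (total 2); column heights now [6 6 7 0], max=7
Drop 6: O rot3 at col 2 lands with bottom-row=7; cleared 0 line(s) (total 2); column heights now [6 6 9 9], max=9
Drop 7: J rot2 at col 0 lands with bottom-row=9; cleared 0 line(s) (total 2); column heights now [11 11 11 9], max=11

Answer: 2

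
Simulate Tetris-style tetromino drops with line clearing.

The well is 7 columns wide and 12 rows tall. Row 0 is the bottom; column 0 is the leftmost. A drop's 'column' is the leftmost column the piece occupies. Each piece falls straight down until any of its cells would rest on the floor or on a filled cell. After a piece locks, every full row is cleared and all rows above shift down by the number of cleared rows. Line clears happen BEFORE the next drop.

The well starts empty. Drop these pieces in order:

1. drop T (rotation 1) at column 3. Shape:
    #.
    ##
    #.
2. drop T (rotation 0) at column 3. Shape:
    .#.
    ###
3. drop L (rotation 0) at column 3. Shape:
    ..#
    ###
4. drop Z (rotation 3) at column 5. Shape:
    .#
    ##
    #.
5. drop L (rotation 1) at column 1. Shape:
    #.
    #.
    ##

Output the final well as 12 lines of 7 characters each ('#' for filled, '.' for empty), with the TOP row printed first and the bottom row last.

Answer: .......
.......
......#
.....##
.....#.
.....#.
...###.
....#..
...###.
.#.#...
.#.##..
.###...

Derivation:
Drop 1: T rot1 at col 3 lands with bottom-row=0; cleared 0 line(s) (total 0); column heights now [0 0 0 3 2 0 0], max=3
Drop 2: T rot0 at col 3 lands with bottom-row=3; cleared 0 line(s) (total 0); column heights now [0 0 0 4 5 4 0], max=5
Drop 3: L rot0 at col 3 lands with bottom-row=5; cleared 0 line(s) (total 0); column heights now [0 0 0 6 6 7 0], max=7
Drop 4: Z rot3 at col 5 lands with bottom-row=7; cleared 0 line(s) (total 0); column heights now [0 0 0 6 6 9 10], max=10
Drop 5: L rot1 at col 1 lands with bottom-row=0; cleared 0 line(s) (total 0); column heights now [0 3 1 6 6 9 10], max=10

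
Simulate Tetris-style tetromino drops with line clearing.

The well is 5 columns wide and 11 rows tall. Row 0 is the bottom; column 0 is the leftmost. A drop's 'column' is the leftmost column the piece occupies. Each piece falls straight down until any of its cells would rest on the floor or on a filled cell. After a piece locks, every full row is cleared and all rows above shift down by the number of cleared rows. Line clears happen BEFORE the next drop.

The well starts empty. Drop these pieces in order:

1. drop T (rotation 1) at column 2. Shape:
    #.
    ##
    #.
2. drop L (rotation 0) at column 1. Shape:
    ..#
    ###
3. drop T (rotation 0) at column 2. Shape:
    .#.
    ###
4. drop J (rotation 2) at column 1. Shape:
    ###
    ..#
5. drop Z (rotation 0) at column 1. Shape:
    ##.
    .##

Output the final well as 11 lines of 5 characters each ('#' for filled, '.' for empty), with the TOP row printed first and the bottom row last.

Answer: .##..
..##.
.###.
...#.
...#.
..###
...#.
.###.
..#..
..##.
..#..

Derivation:
Drop 1: T rot1 at col 2 lands with bottom-row=0; cleared 0 line(s) (total 0); column heights now [0 0 3 2 0], max=3
Drop 2: L rot0 at col 1 lands with bottom-row=3; cleared 0 line(s) (total 0); column heights now [0 4 4 5 0], max=5
Drop 3: T rot0 at col 2 lands with bottom-row=5; cleared 0 line(s) (total 0); column heights now [0 4 6 7 6], max=7
Drop 4: J rot2 at col 1 lands with bottom-row=7; cleared 0 line(s) (total 0); column heights now [0 9 9 9 6], max=9
Drop 5: Z rot0 at col 1 lands with bottom-row=9; cleared 0 line(s) (total 0); column heights now [0 11 11 10 6], max=11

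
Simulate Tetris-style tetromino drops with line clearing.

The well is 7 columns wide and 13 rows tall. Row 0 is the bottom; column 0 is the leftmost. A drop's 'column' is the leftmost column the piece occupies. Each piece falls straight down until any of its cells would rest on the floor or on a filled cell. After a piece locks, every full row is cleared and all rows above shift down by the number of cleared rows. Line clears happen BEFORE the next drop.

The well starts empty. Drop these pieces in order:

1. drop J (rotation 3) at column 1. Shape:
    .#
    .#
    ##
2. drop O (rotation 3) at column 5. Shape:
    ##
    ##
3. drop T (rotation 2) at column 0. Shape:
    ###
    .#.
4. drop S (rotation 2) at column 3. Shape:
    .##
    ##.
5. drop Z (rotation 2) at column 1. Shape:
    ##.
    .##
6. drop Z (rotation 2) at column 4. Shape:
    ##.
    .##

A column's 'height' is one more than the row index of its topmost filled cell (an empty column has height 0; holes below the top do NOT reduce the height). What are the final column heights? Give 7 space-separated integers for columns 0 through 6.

Drop 1: J rot3 at col 1 lands with bottom-row=0; cleared 0 line(s) (total 0); column heights now [0 1 3 0 0 0 0], max=3
Drop 2: O rot3 at col 5 lands with bottom-row=0; cleared 0 line(s) (total 0); column heights now [0 1 3 0 0 2 2], max=3
Drop 3: T rot2 at col 0 lands with bottom-row=2; cleared 0 line(s) (total 0); column heights now [4 4 4 0 0 2 2], max=4
Drop 4: S rot2 at col 3 lands with bottom-row=1; cleared 0 line(s) (total 0); column heights now [4 4 4 2 3 3 2], max=4
Drop 5: Z rot2 at col 1 lands with bottom-row=4; cleared 0 line(s) (total 0); column heights now [4 6 6 5 3 3 2], max=6
Drop 6: Z rot2 at col 4 lands with bottom-row=3; cleared 0 line(s) (total 0); column heights now [4 6 6 5 5 5 4], max=6

Answer: 4 6 6 5 5 5 4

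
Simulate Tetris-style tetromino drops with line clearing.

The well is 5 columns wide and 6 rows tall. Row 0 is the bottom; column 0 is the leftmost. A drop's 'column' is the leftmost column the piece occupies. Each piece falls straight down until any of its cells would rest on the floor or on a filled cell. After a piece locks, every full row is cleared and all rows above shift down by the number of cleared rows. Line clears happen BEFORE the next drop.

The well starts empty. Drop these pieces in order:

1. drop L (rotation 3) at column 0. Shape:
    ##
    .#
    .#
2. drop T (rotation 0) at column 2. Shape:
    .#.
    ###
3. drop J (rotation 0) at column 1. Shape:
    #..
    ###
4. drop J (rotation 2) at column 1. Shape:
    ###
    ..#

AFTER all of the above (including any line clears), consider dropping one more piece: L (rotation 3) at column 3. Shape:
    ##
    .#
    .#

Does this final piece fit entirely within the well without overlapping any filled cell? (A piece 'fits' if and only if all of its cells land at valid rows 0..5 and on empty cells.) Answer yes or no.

Answer: no

Derivation:
Drop 1: L rot3 at col 0 lands with bottom-row=0; cleared 0 line(s) (total 0); column heights now [3 3 0 0 0], max=3
Drop 2: T rot0 at col 2 lands with bottom-row=0; cleared 0 line(s) (total 0); column heights now [3 3 1 2 1], max=3
Drop 3: J rot0 at col 1 lands with bottom-row=3; cleared 0 line(s) (total 0); column heights now [3 5 4 4 1], max=5
Drop 4: J rot2 at col 1 lands with bottom-row=4; cleared 0 line(s) (total 0); column heights now [3 6 6 6 1], max=6
Test piece L rot3 at col 3 (width 2): heights before test = [3 6 6 6 1]; fits = False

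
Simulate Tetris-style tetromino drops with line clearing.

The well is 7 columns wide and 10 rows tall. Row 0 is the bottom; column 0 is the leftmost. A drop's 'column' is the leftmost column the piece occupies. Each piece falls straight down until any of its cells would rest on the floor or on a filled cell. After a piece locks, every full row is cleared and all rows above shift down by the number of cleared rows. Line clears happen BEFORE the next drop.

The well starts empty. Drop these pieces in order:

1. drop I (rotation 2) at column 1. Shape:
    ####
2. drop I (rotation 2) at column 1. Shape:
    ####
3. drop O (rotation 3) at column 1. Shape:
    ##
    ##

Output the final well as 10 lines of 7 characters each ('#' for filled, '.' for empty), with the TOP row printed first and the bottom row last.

Answer: .......
.......
.......
.......
.......
.......
.##....
.##....
.####..
.####..

Derivation:
Drop 1: I rot2 at col 1 lands with bottom-row=0; cleared 0 line(s) (total 0); column heights now [0 1 1 1 1 0 0], max=1
Drop 2: I rot2 at col 1 lands with bottom-row=1; cleared 0 line(s) (total 0); column heights now [0 2 2 2 2 0 0], max=2
Drop 3: O rot3 at col 1 lands with bottom-row=2; cleared 0 line(s) (total 0); column heights now [0 4 4 2 2 0 0], max=4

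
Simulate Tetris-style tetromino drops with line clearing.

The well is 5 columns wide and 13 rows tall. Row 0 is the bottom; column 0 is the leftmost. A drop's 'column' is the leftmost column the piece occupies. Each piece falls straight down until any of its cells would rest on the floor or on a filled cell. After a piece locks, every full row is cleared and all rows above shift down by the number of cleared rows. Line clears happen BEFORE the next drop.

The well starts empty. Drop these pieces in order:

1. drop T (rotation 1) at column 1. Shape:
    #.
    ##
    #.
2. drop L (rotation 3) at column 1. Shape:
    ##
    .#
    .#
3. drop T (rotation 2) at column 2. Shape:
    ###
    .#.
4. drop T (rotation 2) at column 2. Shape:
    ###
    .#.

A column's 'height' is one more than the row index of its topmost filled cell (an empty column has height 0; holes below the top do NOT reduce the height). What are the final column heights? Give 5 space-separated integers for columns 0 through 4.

Answer: 0 5 8 8 8

Derivation:
Drop 1: T rot1 at col 1 lands with bottom-row=0; cleared 0 line(s) (total 0); column heights now [0 3 2 0 0], max=3
Drop 2: L rot3 at col 1 lands with bottom-row=2; cleared 0 line(s) (total 0); column heights now [0 5 5 0 0], max=5
Drop 3: T rot2 at col 2 lands with bottom-row=4; cleared 0 line(s) (total 0); column heights now [0 5 6 6 6], max=6
Drop 4: T rot2 at col 2 lands with bottom-row=6; cleared 0 line(s) (total 0); column heights now [0 5 8 8 8], max=8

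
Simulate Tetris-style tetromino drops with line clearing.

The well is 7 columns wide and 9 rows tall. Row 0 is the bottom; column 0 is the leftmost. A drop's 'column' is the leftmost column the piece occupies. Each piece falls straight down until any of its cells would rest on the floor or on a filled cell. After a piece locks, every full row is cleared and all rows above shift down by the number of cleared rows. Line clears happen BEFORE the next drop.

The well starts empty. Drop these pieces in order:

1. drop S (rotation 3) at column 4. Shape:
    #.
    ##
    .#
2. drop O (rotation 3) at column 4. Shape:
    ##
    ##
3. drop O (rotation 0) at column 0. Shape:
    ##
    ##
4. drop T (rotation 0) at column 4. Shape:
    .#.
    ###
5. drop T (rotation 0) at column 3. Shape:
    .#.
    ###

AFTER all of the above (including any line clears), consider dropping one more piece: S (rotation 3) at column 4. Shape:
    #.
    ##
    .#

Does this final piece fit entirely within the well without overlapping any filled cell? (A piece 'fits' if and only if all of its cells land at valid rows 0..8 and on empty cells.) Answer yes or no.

Answer: no

Derivation:
Drop 1: S rot3 at col 4 lands with bottom-row=0; cleared 0 line(s) (total 0); column heights now [0 0 0 0 3 2 0], max=3
Drop 2: O rot3 at col 4 lands with bottom-row=3; cleared 0 line(s) (total 0); column heights now [0 0 0 0 5 5 0], max=5
Drop 3: O rot0 at col 0 lands with bottom-row=0; cleared 0 line(s) (total 0); column heights now [2 2 0 0 5 5 0], max=5
Drop 4: T rot0 at col 4 lands with bottom-row=5; cleared 0 line(s) (total 0); column heights now [2 2 0 0 6 7 6], max=7
Drop 5: T rot0 at col 3 lands with bottom-row=7; cleared 0 line(s) (total 0); column heights now [2 2 0 8 9 8 6], max=9
Test piece S rot3 at col 4 (width 2): heights before test = [2 2 0 8 9 8 6]; fits = False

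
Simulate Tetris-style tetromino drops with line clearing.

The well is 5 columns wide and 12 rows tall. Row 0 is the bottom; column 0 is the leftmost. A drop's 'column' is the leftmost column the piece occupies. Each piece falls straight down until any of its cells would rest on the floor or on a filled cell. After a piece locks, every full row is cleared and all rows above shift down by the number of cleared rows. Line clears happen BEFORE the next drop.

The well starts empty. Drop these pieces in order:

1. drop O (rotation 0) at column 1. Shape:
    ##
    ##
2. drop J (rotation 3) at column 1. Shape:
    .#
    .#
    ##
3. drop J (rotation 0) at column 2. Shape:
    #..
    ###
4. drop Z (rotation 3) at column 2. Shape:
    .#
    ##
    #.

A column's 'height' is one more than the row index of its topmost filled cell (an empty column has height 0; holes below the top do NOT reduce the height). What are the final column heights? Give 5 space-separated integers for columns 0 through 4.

Answer: 0 3 9 10 6

Derivation:
Drop 1: O rot0 at col 1 lands with bottom-row=0; cleared 0 line(s) (total 0); column heights now [0 2 2 0 0], max=2
Drop 2: J rot3 at col 1 lands with bottom-row=2; cleared 0 line(s) (total 0); column heights now [0 3 5 0 0], max=5
Drop 3: J rot0 at col 2 lands with bottom-row=5; cleared 0 line(s) (total 0); column heights now [0 3 7 6 6], max=7
Drop 4: Z rot3 at col 2 lands with bottom-row=7; cleared 0 line(s) (total 0); column heights now [0 3 9 10 6], max=10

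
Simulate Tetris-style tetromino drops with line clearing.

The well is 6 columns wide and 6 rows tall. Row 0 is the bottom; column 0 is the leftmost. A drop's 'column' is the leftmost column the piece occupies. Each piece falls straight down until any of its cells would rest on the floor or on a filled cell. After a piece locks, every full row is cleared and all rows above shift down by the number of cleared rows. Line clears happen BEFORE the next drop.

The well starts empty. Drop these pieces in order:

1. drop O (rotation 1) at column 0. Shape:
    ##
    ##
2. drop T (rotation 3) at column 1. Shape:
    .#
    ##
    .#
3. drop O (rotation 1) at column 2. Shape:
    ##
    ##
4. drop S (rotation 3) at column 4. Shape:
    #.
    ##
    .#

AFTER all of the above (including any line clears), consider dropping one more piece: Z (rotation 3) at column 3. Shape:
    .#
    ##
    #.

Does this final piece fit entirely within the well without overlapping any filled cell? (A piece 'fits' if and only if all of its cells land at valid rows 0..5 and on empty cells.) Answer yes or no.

Drop 1: O rot1 at col 0 lands with bottom-row=0; cleared 0 line(s) (total 0); column heights now [2 2 0 0 0 0], max=2
Drop 2: T rot3 at col 1 lands with bottom-row=1; cleared 0 line(s) (total 0); column heights now [2 3 4 0 0 0], max=4
Drop 3: O rot1 at col 2 lands with bottom-row=4; cleared 0 line(s) (total 0); column heights now [2 3 6 6 0 0], max=6
Drop 4: S rot3 at col 4 lands with bottom-row=0; cleared 0 line(s) (total 0); column heights now [2 3 6 6 3 2], max=6
Test piece Z rot3 at col 3 (width 2): heights before test = [2 3 6 6 3 2]; fits = False

Answer: no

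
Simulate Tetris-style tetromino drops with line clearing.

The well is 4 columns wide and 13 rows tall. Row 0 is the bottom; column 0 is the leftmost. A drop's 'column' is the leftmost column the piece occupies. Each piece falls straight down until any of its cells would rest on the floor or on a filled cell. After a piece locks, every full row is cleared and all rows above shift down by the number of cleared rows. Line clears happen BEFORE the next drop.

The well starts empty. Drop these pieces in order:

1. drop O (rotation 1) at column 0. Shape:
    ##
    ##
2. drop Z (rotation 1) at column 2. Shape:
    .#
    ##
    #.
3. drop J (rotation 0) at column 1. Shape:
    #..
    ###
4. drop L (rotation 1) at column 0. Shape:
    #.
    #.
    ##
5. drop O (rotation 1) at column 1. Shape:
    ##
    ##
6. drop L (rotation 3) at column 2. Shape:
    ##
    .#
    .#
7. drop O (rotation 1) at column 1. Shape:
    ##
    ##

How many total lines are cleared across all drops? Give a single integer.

Answer: 3

Derivation:
Drop 1: O rot1 at col 0 lands with bottom-row=0; cleared 0 line(s) (total 0); column heights now [2 2 0 0], max=2
Drop 2: Z rot1 at col 2 lands with bottom-row=0; cleared 1 line(s) (total 1); column heights now [1 1 1 2], max=2
Drop 3: J rot0 at col 1 lands with bottom-row=2; cleared 0 line(s) (total 1); column heights now [1 4 3 3], max=4
Drop 4: L rot1 at col 0 lands with bottom-row=4; cleared 0 line(s) (total 1); column heights now [7 5 3 3], max=7
Drop 5: O rot1 at col 1 lands with bottom-row=5; cleared 0 line(s) (total 1); column heights now [7 7 7 3], max=7
Drop 6: L rot3 at col 2 lands with bottom-row=5; cleared 2 line(s) (total 3); column heights now [5 5 6 6], max=6
Drop 7: O rot1 at col 1 lands with bottom-row=6; cleared 0 line(s) (total 3); column heights now [5 8 8 6], max=8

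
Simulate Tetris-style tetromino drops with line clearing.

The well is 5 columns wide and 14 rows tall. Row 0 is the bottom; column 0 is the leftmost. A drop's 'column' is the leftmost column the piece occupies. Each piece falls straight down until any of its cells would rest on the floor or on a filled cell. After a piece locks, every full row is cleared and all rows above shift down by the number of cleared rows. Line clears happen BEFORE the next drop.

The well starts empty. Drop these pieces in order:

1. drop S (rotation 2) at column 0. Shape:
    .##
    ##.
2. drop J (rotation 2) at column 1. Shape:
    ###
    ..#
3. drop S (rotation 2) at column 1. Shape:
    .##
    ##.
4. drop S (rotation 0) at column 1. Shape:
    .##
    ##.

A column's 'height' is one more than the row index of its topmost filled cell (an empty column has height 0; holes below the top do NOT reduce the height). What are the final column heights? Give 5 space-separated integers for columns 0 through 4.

Answer: 1 6 7 7 0

Derivation:
Drop 1: S rot2 at col 0 lands with bottom-row=0; cleared 0 line(s) (total 0); column heights now [1 2 2 0 0], max=2
Drop 2: J rot2 at col 1 lands with bottom-row=1; cleared 0 line(s) (total 0); column heights now [1 3 3 3 0], max=3
Drop 3: S rot2 at col 1 lands with bottom-row=3; cleared 0 line(s) (total 0); column heights now [1 4 5 5 0], max=5
Drop 4: S rot0 at col 1 lands with bottom-row=5; cleared 0 line(s) (total 0); column heights now [1 6 7 7 0], max=7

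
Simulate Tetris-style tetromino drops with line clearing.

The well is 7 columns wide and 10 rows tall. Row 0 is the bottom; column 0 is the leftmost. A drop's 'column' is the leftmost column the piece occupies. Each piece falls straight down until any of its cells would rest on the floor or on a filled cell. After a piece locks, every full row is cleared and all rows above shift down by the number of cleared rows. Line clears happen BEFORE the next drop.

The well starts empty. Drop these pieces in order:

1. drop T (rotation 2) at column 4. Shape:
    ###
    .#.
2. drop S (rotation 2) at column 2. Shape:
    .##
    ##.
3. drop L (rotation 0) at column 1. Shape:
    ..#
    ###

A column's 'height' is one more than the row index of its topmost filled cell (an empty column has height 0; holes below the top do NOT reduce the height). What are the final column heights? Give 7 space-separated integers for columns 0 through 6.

Answer: 0 4 4 5 3 2 2

Derivation:
Drop 1: T rot2 at col 4 lands with bottom-row=0; cleared 0 line(s) (total 0); column heights now [0 0 0 0 2 2 2], max=2
Drop 2: S rot2 at col 2 lands with bottom-row=1; cleared 0 line(s) (total 0); column heights now [0 0 2 3 3 2 2], max=3
Drop 3: L rot0 at col 1 lands with bottom-row=3; cleared 0 line(s) (total 0); column heights now [0 4 4 5 3 2 2], max=5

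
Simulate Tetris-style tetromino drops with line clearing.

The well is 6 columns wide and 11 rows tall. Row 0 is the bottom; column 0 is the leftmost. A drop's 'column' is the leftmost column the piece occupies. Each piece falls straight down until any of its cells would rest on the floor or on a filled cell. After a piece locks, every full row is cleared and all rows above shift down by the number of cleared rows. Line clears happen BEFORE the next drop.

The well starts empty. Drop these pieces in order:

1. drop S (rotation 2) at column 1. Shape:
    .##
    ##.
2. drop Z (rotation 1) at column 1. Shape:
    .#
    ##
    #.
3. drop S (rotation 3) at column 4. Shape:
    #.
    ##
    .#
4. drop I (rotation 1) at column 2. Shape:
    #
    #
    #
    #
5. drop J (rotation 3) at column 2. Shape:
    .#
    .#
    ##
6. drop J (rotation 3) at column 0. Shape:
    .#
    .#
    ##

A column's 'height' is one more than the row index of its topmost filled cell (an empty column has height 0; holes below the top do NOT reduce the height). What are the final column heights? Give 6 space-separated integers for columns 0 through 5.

Answer: 4 6 9 11 3 2

Derivation:
Drop 1: S rot2 at col 1 lands with bottom-row=0; cleared 0 line(s) (total 0); column heights now [0 1 2 2 0 0], max=2
Drop 2: Z rot1 at col 1 lands with bottom-row=1; cleared 0 line(s) (total 0); column heights now [0 3 4 2 0 0], max=4
Drop 3: S rot3 at col 4 lands with bottom-row=0; cleared 0 line(s) (total 0); column heights now [0 3 4 2 3 2], max=4
Drop 4: I rot1 at col 2 lands with bottom-row=4; cleared 0 line(s) (total 0); column heights now [0 3 8 2 3 2], max=8
Drop 5: J rot3 at col 2 lands with bottom-row=8; cleared 0 line(s) (total 0); column heights now [0 3 9 11 3 2], max=11
Drop 6: J rot3 at col 0 lands with bottom-row=3; cleared 0 line(s) (total 0); column heights now [4 6 9 11 3 2], max=11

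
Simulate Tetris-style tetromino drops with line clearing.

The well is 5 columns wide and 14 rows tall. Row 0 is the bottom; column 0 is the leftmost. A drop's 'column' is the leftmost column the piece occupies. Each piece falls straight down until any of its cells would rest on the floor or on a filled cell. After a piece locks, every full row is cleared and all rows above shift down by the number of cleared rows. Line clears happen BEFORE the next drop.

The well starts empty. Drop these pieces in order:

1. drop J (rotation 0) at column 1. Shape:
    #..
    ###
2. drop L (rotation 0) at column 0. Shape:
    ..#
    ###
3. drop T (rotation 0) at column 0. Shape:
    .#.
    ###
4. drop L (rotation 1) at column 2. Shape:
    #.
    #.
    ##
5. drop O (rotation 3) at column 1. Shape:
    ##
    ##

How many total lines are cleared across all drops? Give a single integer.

Drop 1: J rot0 at col 1 lands with bottom-row=0; cleared 0 line(s) (total 0); column heights now [0 2 1 1 0], max=2
Drop 2: L rot0 at col 0 lands with bottom-row=2; cleared 0 line(s) (total 0); column heights now [3 3 4 1 0], max=4
Drop 3: T rot0 at col 0 lands with bottom-row=4; cleared 0 line(s) (total 0); column heights now [5 6 5 1 0], max=6
Drop 4: L rot1 at col 2 lands with bottom-row=5; cleared 0 line(s) (total 0); column heights now [5 6 8 6 0], max=8
Drop 5: O rot3 at col 1 lands with bottom-row=8; cleared 0 line(s) (total 0); column heights now [5 10 10 6 0], max=10

Answer: 0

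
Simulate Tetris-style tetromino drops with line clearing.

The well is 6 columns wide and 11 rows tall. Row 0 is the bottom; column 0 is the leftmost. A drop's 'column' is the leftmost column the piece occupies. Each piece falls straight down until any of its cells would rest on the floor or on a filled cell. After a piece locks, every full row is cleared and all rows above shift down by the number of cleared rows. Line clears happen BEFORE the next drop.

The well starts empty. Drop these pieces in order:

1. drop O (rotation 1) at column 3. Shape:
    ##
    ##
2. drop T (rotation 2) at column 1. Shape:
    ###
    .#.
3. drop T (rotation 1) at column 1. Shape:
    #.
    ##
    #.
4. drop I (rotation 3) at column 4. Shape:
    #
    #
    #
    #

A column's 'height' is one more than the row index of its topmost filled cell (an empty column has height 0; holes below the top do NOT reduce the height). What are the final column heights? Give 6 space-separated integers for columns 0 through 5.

Drop 1: O rot1 at col 3 lands with bottom-row=0; cleared 0 line(s) (total 0); column heights now [0 0 0 2 2 0], max=2
Drop 2: T rot2 at col 1 lands with bottom-row=1; cleared 0 line(s) (total 0); column heights now [0 3 3 3 2 0], max=3
Drop 3: T rot1 at col 1 lands with bottom-row=3; cleared 0 line(s) (total 0); column heights now [0 6 5 3 2 0], max=6
Drop 4: I rot3 at col 4 lands with bottom-row=2; cleared 0 line(s) (total 0); column heights now [0 6 5 3 6 0], max=6

Answer: 0 6 5 3 6 0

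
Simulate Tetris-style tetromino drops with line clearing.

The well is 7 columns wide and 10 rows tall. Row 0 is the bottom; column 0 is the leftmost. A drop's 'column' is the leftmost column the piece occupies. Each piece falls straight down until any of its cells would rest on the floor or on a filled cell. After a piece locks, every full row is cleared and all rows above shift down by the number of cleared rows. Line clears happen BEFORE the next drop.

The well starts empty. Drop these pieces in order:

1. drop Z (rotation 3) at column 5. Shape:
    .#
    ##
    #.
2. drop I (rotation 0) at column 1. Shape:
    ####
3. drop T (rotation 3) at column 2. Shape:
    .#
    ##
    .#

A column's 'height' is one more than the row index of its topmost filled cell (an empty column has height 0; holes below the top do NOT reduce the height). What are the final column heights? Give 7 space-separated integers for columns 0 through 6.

Answer: 0 1 3 4 1 2 3

Derivation:
Drop 1: Z rot3 at col 5 lands with bottom-row=0; cleared 0 line(s) (total 0); column heights now [0 0 0 0 0 2 3], max=3
Drop 2: I rot0 at col 1 lands with bottom-row=0; cleared 0 line(s) (total 0); column heights now [0 1 1 1 1 2 3], max=3
Drop 3: T rot3 at col 2 lands with bottom-row=1; cleared 0 line(s) (total 0); column heights now [0 1 3 4 1 2 3], max=4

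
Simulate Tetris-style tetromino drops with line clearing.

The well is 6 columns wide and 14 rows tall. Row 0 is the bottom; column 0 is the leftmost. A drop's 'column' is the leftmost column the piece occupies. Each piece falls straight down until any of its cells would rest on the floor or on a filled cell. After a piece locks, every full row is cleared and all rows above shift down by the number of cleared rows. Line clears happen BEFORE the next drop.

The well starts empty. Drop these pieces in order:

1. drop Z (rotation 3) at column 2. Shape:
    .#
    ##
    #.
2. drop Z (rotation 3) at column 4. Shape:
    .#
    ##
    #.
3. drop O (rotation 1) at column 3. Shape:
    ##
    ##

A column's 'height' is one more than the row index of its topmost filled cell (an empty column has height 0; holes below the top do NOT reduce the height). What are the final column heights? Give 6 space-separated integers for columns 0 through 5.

Answer: 0 0 2 5 5 3

Derivation:
Drop 1: Z rot3 at col 2 lands with bottom-row=0; cleared 0 line(s) (total 0); column heights now [0 0 2 3 0 0], max=3
Drop 2: Z rot3 at col 4 lands with bottom-row=0; cleared 0 line(s) (total 0); column heights now [0 0 2 3 2 3], max=3
Drop 3: O rot1 at col 3 lands with bottom-row=3; cleared 0 line(s) (total 0); column heights now [0 0 2 5 5 3], max=5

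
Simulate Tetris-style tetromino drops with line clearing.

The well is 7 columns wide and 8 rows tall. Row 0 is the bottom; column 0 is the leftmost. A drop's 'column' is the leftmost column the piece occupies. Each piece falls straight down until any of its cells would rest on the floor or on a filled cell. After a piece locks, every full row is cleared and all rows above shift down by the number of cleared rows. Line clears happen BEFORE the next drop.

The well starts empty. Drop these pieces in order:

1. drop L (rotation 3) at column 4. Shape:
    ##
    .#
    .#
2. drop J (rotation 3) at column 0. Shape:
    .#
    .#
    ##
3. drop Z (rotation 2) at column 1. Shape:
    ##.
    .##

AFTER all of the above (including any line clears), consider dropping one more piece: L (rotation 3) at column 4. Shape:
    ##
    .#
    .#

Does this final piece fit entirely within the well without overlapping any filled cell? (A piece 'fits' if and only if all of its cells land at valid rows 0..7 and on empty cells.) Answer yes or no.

Drop 1: L rot3 at col 4 lands with bottom-row=0; cleared 0 line(s) (total 0); column heights now [0 0 0 0 3 3 0], max=3
Drop 2: J rot3 at col 0 lands with bottom-row=0; cleared 0 line(s) (total 0); column heights now [1 3 0 0 3 3 0], max=3
Drop 3: Z rot2 at col 1 lands with bottom-row=2; cleared 0 line(s) (total 0); column heights now [1 4 4 3 3 3 0], max=4
Test piece L rot3 at col 4 (width 2): heights before test = [1 4 4 3 3 3 0]; fits = True

Answer: yes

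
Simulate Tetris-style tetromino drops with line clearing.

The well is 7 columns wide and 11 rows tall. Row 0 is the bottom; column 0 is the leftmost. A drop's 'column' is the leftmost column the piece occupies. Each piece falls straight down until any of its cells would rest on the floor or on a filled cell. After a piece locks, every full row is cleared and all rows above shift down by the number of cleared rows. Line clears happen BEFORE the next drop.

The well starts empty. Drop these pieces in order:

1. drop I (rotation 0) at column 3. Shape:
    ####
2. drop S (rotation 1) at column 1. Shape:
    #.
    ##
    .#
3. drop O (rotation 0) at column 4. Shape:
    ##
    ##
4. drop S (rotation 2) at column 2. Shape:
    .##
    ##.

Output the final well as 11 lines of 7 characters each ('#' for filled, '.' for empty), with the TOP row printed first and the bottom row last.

Answer: .......
.......
.......
.......
.......
.......
.......
...##..
.#####.
.##.##.
..#####

Derivation:
Drop 1: I rot0 at col 3 lands with bottom-row=0; cleared 0 line(s) (total 0); column heights now [0 0 0 1 1 1 1], max=1
Drop 2: S rot1 at col 1 lands with bottom-row=0; cleared 0 line(s) (total 0); column heights now [0 3 2 1 1 1 1], max=3
Drop 3: O rot0 at col 4 lands with bottom-row=1; cleared 0 line(s) (total 0); column heights now [0 3 2 1 3 3 1], max=3
Drop 4: S rot2 at col 2 lands with bottom-row=2; cleared 0 line(s) (total 0); column heights now [0 3 3 4 4 3 1], max=4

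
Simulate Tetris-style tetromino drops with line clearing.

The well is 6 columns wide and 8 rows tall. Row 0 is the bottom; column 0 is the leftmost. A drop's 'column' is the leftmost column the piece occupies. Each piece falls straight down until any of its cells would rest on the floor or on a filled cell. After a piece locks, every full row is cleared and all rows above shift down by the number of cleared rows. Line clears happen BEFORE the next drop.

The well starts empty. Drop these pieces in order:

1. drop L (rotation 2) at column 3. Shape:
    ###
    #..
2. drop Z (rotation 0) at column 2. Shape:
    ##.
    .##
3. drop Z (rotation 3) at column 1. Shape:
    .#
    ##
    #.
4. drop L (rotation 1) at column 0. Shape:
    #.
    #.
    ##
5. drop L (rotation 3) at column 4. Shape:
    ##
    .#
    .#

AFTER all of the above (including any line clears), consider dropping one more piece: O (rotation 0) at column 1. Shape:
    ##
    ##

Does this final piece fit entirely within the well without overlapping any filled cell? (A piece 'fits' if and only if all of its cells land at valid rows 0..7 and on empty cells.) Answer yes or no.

Drop 1: L rot2 at col 3 lands with bottom-row=0; cleared 0 line(s) (total 0); column heights now [0 0 0 2 2 2], max=2
Drop 2: Z rot0 at col 2 lands with bottom-row=2; cleared 0 line(s) (total 0); column heights now [0 0 4 4 3 2], max=4
Drop 3: Z rot3 at col 1 lands with bottom-row=3; cleared 0 line(s) (total 0); column heights now [0 5 6 4 3 2], max=6
Drop 4: L rot1 at col 0 lands with bottom-row=5; cleared 0 line(s) (total 0); column heights now [8 6 6 4 3 2], max=8
Drop 5: L rot3 at col 4 lands with bottom-row=2; cleared 0 line(s) (total 0); column heights now [8 6 6 4 5 5], max=8
Test piece O rot0 at col 1 (width 2): heights before test = [8 6 6 4 5 5]; fits = True

Answer: yes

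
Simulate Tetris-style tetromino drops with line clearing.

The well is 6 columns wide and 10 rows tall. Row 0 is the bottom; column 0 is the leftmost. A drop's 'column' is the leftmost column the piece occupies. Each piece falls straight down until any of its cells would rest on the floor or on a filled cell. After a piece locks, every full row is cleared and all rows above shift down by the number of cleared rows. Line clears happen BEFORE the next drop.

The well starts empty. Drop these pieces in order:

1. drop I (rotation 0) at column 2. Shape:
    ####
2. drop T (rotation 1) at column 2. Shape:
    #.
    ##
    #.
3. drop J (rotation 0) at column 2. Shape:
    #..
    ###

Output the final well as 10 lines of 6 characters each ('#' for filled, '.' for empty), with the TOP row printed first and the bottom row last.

Drop 1: I rot0 at col 2 lands with bottom-row=0; cleared 0 line(s) (total 0); column heights now [0 0 1 1 1 1], max=1
Drop 2: T rot1 at col 2 lands with bottom-row=1; cleared 0 line(s) (total 0); column heights now [0 0 4 3 1 1], max=4
Drop 3: J rot0 at col 2 lands with bottom-row=4; cleared 0 line(s) (total 0); column heights now [0 0 6 5 5 1], max=6

Answer: ......
......
......
......
..#...
..###.
..#...
..##..
..#...
..####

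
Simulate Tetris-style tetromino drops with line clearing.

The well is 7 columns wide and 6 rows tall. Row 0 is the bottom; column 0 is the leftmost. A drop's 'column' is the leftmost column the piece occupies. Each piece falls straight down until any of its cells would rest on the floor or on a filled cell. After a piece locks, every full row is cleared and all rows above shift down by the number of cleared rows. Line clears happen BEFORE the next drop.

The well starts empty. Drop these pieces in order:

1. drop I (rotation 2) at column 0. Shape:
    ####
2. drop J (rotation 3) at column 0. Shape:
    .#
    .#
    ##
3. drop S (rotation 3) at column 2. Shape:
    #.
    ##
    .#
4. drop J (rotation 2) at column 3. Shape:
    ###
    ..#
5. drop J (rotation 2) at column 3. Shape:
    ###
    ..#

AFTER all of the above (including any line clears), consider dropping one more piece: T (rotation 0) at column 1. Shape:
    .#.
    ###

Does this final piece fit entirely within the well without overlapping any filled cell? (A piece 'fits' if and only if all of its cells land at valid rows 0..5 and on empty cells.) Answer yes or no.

Answer: no

Derivation:
Drop 1: I rot2 at col 0 lands with bottom-row=0; cleared 0 line(s) (total 0); column heights now [1 1 1 1 0 0 0], max=1
Drop 2: J rot3 at col 0 lands with bottom-row=1; cleared 0 line(s) (total 0); column heights now [2 4 1 1 0 0 0], max=4
Drop 3: S rot3 at col 2 lands with bottom-row=1; cleared 0 line(s) (total 0); column heights now [2 4 4 3 0 0 0], max=4
Drop 4: J rot2 at col 3 lands with bottom-row=2; cleared 0 line(s) (total 0); column heights now [2 4 4 4 4 4 0], max=4
Drop 5: J rot2 at col 3 lands with bottom-row=4; cleared 0 line(s) (total 0); column heights now [2 4 4 6 6 6 0], max=6
Test piece T rot0 at col 1 (width 3): heights before test = [2 4 4 6 6 6 0]; fits = False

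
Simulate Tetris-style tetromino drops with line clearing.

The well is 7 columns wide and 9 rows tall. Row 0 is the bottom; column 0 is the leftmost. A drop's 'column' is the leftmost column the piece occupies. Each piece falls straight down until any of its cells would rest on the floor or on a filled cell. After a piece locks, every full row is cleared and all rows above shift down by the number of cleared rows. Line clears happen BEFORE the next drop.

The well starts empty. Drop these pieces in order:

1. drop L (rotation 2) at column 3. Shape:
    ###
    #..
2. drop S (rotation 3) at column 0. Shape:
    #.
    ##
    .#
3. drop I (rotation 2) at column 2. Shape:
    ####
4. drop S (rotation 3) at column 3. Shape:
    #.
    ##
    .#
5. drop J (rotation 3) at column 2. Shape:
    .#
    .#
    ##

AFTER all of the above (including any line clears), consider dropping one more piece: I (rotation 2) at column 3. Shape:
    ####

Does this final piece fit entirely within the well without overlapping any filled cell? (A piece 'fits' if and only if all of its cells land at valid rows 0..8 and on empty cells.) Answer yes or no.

Answer: no

Derivation:
Drop 1: L rot2 at col 3 lands with bottom-row=0; cleared 0 line(s) (total 0); column heights now [0 0 0 2 2 2 0], max=2
Drop 2: S rot3 at col 0 lands with bottom-row=0; cleared 0 line(s) (total 0); column heights now [3 2 0 2 2 2 0], max=3
Drop 3: I rot2 at col 2 lands with bottom-row=2; cleared 0 line(s) (total 0); column heights now [3 2 3 3 3 3 0], max=3
Drop 4: S rot3 at col 3 lands with bottom-row=3; cleared 0 line(s) (total 0); column heights now [3 2 3 6 5 3 0], max=6
Drop 5: J rot3 at col 2 lands with bottom-row=6; cleared 0 line(s) (total 0); column heights now [3 2 7 9 5 3 0], max=9
Test piece I rot2 at col 3 (width 4): heights before test = [3 2 7 9 5 3 0]; fits = False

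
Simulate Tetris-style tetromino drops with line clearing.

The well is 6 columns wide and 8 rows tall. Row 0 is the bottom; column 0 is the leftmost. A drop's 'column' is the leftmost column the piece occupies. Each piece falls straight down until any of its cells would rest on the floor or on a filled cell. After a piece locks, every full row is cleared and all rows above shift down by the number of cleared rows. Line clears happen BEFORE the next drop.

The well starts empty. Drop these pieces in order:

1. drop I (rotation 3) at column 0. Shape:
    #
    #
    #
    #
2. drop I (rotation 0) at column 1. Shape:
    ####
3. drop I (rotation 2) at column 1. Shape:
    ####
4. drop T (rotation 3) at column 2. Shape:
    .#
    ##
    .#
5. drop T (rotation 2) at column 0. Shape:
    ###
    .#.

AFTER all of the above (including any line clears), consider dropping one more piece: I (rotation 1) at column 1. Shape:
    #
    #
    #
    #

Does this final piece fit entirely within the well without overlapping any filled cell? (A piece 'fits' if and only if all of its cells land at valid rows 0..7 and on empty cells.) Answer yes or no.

Answer: no

Derivation:
Drop 1: I rot3 at col 0 lands with bottom-row=0; cleared 0 line(s) (total 0); column heights now [4 0 0 0 0 0], max=4
Drop 2: I rot0 at col 1 lands with bottom-row=0; cleared 0 line(s) (total 0); column heights now [4 1 1 1 1 0], max=4
Drop 3: I rot2 at col 1 lands with bottom-row=1; cleared 0 line(s) (total 0); column heights now [4 2 2 2 2 0], max=4
Drop 4: T rot3 at col 2 lands with bottom-row=2; cleared 0 line(s) (total 0); column heights now [4 2 4 5 2 0], max=5
Drop 5: T rot2 at col 0 lands with bottom-row=3; cleared 0 line(s) (total 0); column heights now [5 5 5 5 2 0], max=5
Test piece I rot1 at col 1 (width 1): heights before test = [5 5 5 5 2 0]; fits = False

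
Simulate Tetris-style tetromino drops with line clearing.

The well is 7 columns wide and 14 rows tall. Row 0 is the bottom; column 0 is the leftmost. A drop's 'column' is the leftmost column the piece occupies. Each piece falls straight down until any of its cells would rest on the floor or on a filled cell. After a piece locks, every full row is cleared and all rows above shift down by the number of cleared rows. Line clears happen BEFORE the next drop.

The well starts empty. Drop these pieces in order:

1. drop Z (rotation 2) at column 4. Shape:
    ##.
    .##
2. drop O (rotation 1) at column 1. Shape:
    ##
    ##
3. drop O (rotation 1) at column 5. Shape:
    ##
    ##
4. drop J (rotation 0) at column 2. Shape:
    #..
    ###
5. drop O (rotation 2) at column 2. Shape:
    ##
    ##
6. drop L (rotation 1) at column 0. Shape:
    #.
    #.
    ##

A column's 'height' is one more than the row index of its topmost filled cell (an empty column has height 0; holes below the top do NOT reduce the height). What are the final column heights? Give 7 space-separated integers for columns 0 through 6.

Drop 1: Z rot2 at col 4 lands with bottom-row=0; cleared 0 line(s) (total 0); column heights now [0 0 0 0 2 2 1], max=2
Drop 2: O rot1 at col 1 lands with bottom-row=0; cleared 0 line(s) (total 0); column heights now [0 2 2 0 2 2 1], max=2
Drop 3: O rot1 at col 5 lands with bottom-row=2; cleared 0 line(s) (total 0); column heights now [0 2 2 0 2 4 4], max=4
Drop 4: J rot0 at col 2 lands with bottom-row=2; cleared 0 line(s) (total 0); column heights now [0 2 4 3 3 4 4], max=4
Drop 5: O rot2 at col 2 lands with bottom-row=4; cleared 0 line(s) (total 0); column heights now [0 2 6 6 3 4 4], max=6
Drop 6: L rot1 at col 0 lands with bottom-row=2; cleared 1 line(s) (total 1); column heights now [4 2 5 5 2 3 3], max=5

Answer: 4 2 5 5 2 3 3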